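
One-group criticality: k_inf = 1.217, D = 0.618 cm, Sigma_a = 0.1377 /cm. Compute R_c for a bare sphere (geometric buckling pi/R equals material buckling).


L^2 = D / Sigma_a = 0.618 / 0.1377 = 4.488017 cm^2
B_m^2 = (k_inf - 1) / L^2 = (1.217 - 1) / 4.488017 = 0.04835098 /cm^2
For a bare sphere: B_g = pi/R, so R_c = pi / sqrt(B_m^2)
R_c = pi / sqrt(0.04835098) = 14.287 cm

14.287


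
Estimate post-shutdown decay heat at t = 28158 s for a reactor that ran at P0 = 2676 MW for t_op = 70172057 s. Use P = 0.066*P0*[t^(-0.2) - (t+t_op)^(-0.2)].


P/P0 = 0.066 * [t^(-0.2) - (t + t_op)^(-0.2)]
P/P0 = 0.066 * [28158^(-0.2) - (28158 + 70172057)^(-0.2)]
P/P0 = 0.066 * [0.1288486 - 0.02696077] = 0.006724597
P = 2676 * 0.006724597 = 17.995 MW

17.995


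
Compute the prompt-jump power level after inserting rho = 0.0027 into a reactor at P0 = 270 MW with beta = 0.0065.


P1/P0 = beta / (beta - rho)
P1/P0 = 0.0065 / (0.0065 - 0.0027) = 1.710526
P1 = 270 * 1.710526 = 461.84 MW

461.84


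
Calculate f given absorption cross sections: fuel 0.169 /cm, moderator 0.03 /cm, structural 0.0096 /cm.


f = Sigma_a_fuel / (Sigma_a_fuel + Sigma_a_mod + Sigma_a_other)
f = 0.169 / (0.169 + 0.03 + 0.0096)
f = 0.81016

0.81016


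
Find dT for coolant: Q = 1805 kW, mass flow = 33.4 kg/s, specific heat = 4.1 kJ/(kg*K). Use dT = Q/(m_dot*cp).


dT = Q / (m_dot * cp)
dT = 1805 / (33.4 * 4.1)
dT = 13.181 C

13.181


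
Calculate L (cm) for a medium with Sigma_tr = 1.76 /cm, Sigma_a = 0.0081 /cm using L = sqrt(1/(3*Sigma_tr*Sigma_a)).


D = 1 / (3 * Sigma_tr) = 1 / (3 * 1.76) = 0.1893939 cm
L = sqrt(D / Sigma_a)
L = sqrt(0.1893939 / 0.0081)
L = 4.8355 cm

4.8355


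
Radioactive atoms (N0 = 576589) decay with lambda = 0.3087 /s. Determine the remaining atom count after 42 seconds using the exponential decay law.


N = N0 * exp(-lambda * t)
N = 576589 * exp(-0.3087 * 42)
N = 1.3492

1.3492


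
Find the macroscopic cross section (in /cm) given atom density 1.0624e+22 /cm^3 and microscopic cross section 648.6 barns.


Sigma = N * sigma_barns * 1e-24
Sigma = 1.0624e+22 * 648.6 * 1e-24
Sigma = 6.8907 /cm

6.8907


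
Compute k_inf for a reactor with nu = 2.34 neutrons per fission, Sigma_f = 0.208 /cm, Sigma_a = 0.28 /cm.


k_inf = nu * Sigma_f / Sigma_a
k_inf = 2.34 * 0.208 / 0.28
k_inf = 1.7383

1.7383


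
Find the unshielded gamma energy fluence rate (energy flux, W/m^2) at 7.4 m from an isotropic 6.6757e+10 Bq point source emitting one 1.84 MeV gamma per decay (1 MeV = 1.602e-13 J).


psi = A * E * 1.602e-13 / (4*pi*r^2)
psi = 6.6757e+10 * 1.84 * 1.602e-13 / (4*pi*7.4^2)
psi = 2.8596e-05 W/m^2

2.8596e-05


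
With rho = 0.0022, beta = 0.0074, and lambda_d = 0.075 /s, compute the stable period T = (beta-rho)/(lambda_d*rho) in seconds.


T = (beta - rho) / (lambda_d * rho)
T = (0.0074 - 0.0022) / (0.075 * 0.0022)
T = 31.515 s

31.515


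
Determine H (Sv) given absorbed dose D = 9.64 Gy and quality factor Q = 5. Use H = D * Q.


H = D * Q
H = 9.64 * 5
H = 48.200 Sv

48.200


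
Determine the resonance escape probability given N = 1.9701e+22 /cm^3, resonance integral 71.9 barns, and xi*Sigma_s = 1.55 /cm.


p = exp(-N * I * 1e-24 / (xi*Sigma_s))
p = exp(-1.9701e+22 * 71.9 * 1e-24 / 1.55)
p = 0.40097

0.40097


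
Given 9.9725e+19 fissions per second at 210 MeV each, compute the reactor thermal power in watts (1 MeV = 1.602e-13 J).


P = fission_rate * E_MeV * 1.602e-13
P = 9.9725e+19 * 210 * 1.602e-13
P = 3.3549e+09 W

3.3549e+09


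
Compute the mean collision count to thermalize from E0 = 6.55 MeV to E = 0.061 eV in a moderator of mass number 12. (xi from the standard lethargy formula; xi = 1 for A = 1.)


xi = 1 + (A-1)^2/(2A)*ln((A-1)/(A+1)) = 0.1577690 (for A = 12)
n = ln(E0/E) / xi
n = ln(6.55e6 / 0.061) / 0.1577690
n = ln(1.073770e+08) / 0.1577690 = 117.21

117.21


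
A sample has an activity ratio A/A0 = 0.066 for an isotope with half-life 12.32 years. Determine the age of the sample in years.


lambda = ln(2) / t_half = ln(2) / 12.32 = 0.05626195 /yr
t = -ln(A/A0) / lambda
t = -ln(0.066) / 0.05626195
t = 48.312 yr

48.312


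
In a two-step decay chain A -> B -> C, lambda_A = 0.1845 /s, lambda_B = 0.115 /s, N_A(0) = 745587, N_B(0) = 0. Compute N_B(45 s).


N_B(t) = lambda_A * N_A0 / (lambda_B - lambda_A) * [exp(-lambda_A*t) - exp(-lambda_B*t)]
exp(-0.1845*45) = 2.478963e-04; exp(-0.115*45) = 0.005656217
N_B = 0.1845 * 745587 / (0.115 - 0.1845) * (2.478963e-04 - 0.005656217)
N_B = 10705

10705


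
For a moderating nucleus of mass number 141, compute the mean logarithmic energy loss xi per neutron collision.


xi = 1 + (A-1)^2/(2A) * ln((A-1)/(A+1))
xi = 1 + (141-1)^2/(2*141) * ln((141-1)/(141 +1))
xi = 0.014118

0.014118


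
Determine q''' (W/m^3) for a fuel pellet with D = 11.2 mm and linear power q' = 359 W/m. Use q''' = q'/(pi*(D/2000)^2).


r = D / 2 / 1000 = 11.2 / 2 / 1000 = 0.0056 m
q''' = q' / (pi * r^2)
q''' = 359 / (pi * 0.0056^2)
q''' = 3.6439e+06 W/m^3

3.6439e+06


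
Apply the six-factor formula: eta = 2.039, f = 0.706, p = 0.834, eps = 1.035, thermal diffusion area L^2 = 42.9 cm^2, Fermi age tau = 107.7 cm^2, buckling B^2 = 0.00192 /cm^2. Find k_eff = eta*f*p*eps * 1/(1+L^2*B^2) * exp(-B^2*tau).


k_inf = eta*f*p*eps = 2.039*0.706*0.834*1.035 = 1.242591
P_TNL = 1/(1 + L^2*B^2) = 1/(1 + 42.9*0.00192) = 0.9239002
P_FNL = exp(-B^2*tau) = exp(-0.00192*107.7) = 0.8131953
k_eff = k_inf * P_TNL * P_FNL = 1.242591 * 0.9239002 * 0.8131953
k_eff = 0.93357

0.93357


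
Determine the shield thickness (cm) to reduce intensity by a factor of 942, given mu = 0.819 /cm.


x = ln(factor) / mu
x = ln(942) / 0.819
x = 8.3614 cm

8.3614


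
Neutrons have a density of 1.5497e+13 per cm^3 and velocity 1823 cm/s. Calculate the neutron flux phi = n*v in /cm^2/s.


phi = n * v
phi = 1.5497e+13 * 1823
phi = 2.8251e+16 /cm^2/s

2.8251e+16


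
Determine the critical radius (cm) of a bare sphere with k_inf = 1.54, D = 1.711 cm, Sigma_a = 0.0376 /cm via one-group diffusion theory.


L^2 = D / Sigma_a = 1.711 / 0.0376 = 45.50532 cm^2
B_m^2 = (k_inf - 1) / L^2 = (1.54 - 1) / 45.50532 = 0.01186674 /cm^2
For a bare sphere: B_g = pi/R, so R_c = pi / sqrt(B_m^2)
R_c = pi / sqrt(0.01186674) = 28.839 cm

28.839


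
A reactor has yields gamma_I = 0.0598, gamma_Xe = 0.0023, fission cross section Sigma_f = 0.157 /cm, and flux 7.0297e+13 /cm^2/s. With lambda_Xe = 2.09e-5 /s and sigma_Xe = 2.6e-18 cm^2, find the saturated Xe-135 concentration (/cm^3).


Xe_eq = (gamma_I + gamma_Xe) * Sigma_f * phi / (lambda_Xe + sigma_Xe * phi)
Numerator = (0.0598 + 0.0023) * 0.157 * 7.0297e+13 = 6.853747e+11
Denominator = 2.09e-5 + 2.6e-18 * 7.0297e+13 = 2.036722e-04
Xe_eq = 6.853747e+11 / 2.036722e-04 = 3.3651e+15 /cm^3

3.3651e+15


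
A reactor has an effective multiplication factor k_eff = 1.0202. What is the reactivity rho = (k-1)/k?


rho = (k_eff - 1) / k_eff
rho = (1.0202 - 1) / 1.0202
rho = 0.019800

0.019800


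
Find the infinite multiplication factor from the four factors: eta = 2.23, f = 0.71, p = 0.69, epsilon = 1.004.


k_inf = eta * f * p * epsilon
k_inf = 2.23 * 0.71 * 0.69 * 1.004
k_inf = 1.0968

1.0968


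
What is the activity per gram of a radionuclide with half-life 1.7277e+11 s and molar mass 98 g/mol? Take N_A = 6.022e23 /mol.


lambda = ln(2) / t_half = ln(2) / 1.7277e+11 = 4.011965e-12 /s
SA = lambda * N_A / M
SA = 4.011965e-12 * 6.022e23 / 98
SA = 2.4653e+10 Bq/g

2.4653e+10


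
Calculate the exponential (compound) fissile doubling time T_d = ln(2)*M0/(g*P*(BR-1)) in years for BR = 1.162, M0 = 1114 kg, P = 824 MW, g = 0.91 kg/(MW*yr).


Breeding gain G = BR - 1 = 1.162 - 1 = 0.162
Fissile production rate = g * P * G = 0.91 * 824 * 0.162 = 121.47408 kg/yr
T_d = ln(2) * M0 / (g * P * G)
T_d = ln(2) * 1114 / 121.47408 = 6.3566 yr

6.3566


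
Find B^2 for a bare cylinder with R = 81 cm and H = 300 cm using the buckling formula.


B^2 = (2.405/R)^2 + (pi/H)^2
B^2 = (2.405/81)^2 + (pi/300)^2
B^2 = 9.9124e-04 /cm^2

9.9124e-04


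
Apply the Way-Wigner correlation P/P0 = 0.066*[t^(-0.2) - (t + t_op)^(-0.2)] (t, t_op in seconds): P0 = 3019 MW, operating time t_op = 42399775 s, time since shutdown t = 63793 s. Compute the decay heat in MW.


P/P0 = 0.066 * [t^(-0.2) - (t + t_op)^(-0.2)]
P/P0 = 0.066 * [63793^(-0.2) - (63793 + 42399775)^(-0.2)]
P/P0 = 0.066 * [0.1094071 - 0.02981238] = 0.005253252
P = 3019 * 0.005253252 = 15.860 MW

15.860


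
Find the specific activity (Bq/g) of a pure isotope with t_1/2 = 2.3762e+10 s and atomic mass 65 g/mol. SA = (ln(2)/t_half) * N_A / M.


lambda = ln(2) / t_half = ln(2) / 2.3762e+10 = 2.917041e-11 /s
SA = lambda * N_A / M
SA = 2.917041e-11 * 6.022e23 / 65
SA = 2.7025e+11 Bq/g

2.7025e+11


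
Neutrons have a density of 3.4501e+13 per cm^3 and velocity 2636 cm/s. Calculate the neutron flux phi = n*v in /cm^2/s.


phi = n * v
phi = 3.4501e+13 * 2636
phi = 9.0945e+16 /cm^2/s

9.0945e+16


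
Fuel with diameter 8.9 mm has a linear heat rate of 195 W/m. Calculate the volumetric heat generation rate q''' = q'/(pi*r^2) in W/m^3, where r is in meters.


r = D / 2 / 1000 = 8.9 / 2 / 1000 = 0.00445 m
q''' = q' / (pi * r^2)
q''' = 195 / (pi * 0.00445^2)
q''' = 3.1345e+06 W/m^3

3.1345e+06


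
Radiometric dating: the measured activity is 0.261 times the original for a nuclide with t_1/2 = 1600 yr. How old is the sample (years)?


lambda = ln(2) / t_half = ln(2) / 1600 = 4.332170e-04 /yr
t = -ln(A/A0) / lambda
t = -ln(0.261) / 4.332170e-04
t = 3100.6 yr

3100.6


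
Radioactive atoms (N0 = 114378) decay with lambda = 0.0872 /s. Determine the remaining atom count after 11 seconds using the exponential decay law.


N = N0 * exp(-lambda * t)
N = 114378 * exp(-0.0872 * 11)
N = 43830

43830


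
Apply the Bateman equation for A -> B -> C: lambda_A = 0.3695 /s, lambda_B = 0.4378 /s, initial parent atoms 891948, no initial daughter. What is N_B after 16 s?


N_B(t) = lambda_A * N_A0 / (lambda_B - lambda_A) * [exp(-lambda_A*t) - exp(-lambda_B*t)]
exp(-0.3695*16) = 0.002706768; exp(-0.4378*16) = 9.075154e-04
N_B = 0.3695 * 891948 / (0.4378 - 0.3695) * (0.002706768 - 9.075154e-04)
N_B = 8682.1

8682.1


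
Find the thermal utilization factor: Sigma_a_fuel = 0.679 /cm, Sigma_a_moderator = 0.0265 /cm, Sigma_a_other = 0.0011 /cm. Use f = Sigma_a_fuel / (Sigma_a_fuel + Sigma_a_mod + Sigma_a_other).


f = Sigma_a_fuel / (Sigma_a_fuel + Sigma_a_mod + Sigma_a_other)
f = 0.679 / (0.679 + 0.0265 + 0.0011)
f = 0.96094

0.96094


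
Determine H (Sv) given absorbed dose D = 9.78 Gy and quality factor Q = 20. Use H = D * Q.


H = D * Q
H = 9.78 * 20
H = 195.60 Sv

195.60


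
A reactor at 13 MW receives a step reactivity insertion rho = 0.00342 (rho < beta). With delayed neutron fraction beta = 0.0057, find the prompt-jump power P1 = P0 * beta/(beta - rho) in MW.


P1/P0 = beta / (beta - rho)
P1/P0 = 0.0057 / (0.0057 - 0.00342) = 2.500000
P1 = 13 * 2.500000 = 32.500 MW

32.500


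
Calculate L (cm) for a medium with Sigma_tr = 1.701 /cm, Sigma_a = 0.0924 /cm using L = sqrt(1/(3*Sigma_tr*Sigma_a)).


D = 1 / (3 * Sigma_tr) = 1 / (3 * 1.701) = 0.1959632 cm
L = sqrt(D / Sigma_a)
L = sqrt(0.1959632 / 0.0924)
L = 1.4563 cm

1.4563


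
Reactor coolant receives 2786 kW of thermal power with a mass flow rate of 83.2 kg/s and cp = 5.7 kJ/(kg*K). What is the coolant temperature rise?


dT = Q / (m_dot * cp)
dT = 2786 / (83.2 * 5.7)
dT = 5.8747 C

5.8747


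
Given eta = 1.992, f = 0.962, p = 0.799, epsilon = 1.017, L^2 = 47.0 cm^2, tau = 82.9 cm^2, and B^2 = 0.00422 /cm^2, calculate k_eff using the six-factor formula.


k_inf = eta*f*p*eps = 1.992*0.962*0.799*1.017 = 1.557156
P_TNL = 1/(1 + L^2*B^2) = 1/(1 + 47.0*0.00422) = 0.8344877
P_FNL = exp(-B^2*tau) = exp(-0.00422*82.9) = 0.7048023
k_eff = k_inf * P_TNL * P_FNL = 1.557156 * 0.8344877 * 0.7048023
k_eff = 0.91584

0.91584


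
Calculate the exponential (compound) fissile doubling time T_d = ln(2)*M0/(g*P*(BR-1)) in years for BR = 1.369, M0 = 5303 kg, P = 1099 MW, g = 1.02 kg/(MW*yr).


Breeding gain G = BR - 1 = 1.369 - 1 = 0.369
Fissile production rate = g * P * G = 1.02 * 1099 * 0.369 = 413.64162 kg/yr
T_d = ln(2) * M0 / (g * P * G)
T_d = ln(2) * 5303 / 413.64162 = 8.8863 yr

8.8863


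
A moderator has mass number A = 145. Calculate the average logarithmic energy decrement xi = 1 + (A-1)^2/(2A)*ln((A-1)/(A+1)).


xi = 1 + (A-1)^2/(2A) * ln((A-1)/(A+1))
xi = 1 + (145-1)^2/(2*145) * ln((145-1)/(145 +1))
xi = 0.013730

0.013730


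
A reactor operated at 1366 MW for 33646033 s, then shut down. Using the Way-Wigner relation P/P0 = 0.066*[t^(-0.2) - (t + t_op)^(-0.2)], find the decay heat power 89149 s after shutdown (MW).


P/P0 = 0.066 * [t^(-0.2) - (t + t_op)^(-0.2)]
P/P0 = 0.066 * [89149^(-0.2) - (89149 + 33646033)^(-0.2)]
P/P0 = 0.066 * [0.1023238 - 0.03121644] = 0.004693086
P = 1366 * 0.004693086 = 6.4108 MW

6.4108


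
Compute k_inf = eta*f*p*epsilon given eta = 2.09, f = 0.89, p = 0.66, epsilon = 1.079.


k_inf = eta * f * p * epsilon
k_inf = 2.09 * 0.89 * 0.66 * 1.079
k_inf = 1.3247

1.3247


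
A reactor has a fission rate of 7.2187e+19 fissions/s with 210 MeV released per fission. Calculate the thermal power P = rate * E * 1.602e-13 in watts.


P = fission_rate * E_MeV * 1.602e-13
P = 7.2187e+19 * 210 * 1.602e-13
P = 2.4285e+09 W

2.4285e+09


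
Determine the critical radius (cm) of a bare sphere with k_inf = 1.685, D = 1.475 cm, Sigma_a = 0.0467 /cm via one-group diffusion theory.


L^2 = D / Sigma_a = 1.475 / 0.0467 = 31.58458 cm^2
B_m^2 = (k_inf - 1) / L^2 = (1.685 - 1) / 31.58458 = 0.02168780 /cm^2
For a bare sphere: B_g = pi/R, so R_c = pi / sqrt(B_m^2)
R_c = pi / sqrt(0.02168780) = 21.333 cm

21.333


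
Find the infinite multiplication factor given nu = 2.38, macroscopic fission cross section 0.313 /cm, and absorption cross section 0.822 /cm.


k_inf = nu * Sigma_f / Sigma_a
k_inf = 2.38 * 0.313 / 0.822
k_inf = 0.90625

0.90625


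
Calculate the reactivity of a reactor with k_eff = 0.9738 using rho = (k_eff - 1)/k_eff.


rho = (k_eff - 1) / k_eff
rho = (0.9738 - 1) / 0.9738
rho = -0.026905

-0.026905


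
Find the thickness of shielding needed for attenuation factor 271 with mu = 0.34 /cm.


x = ln(factor) / mu
x = ln(271) / 0.34
x = 16.477 cm

16.477


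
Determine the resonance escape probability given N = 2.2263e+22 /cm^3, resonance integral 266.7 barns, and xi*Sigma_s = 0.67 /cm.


p = exp(-N * I * 1e-24 / (xi*Sigma_s))
p = exp(-2.2263e+22 * 266.7 * 1e-24 / 0.67)
p = 1.4167e-04

1.4167e-04


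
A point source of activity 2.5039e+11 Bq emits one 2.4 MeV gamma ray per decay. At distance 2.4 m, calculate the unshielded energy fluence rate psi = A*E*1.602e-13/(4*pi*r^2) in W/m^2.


psi = A * E * 1.602e-13 / (4*pi*r^2)
psi = 2.5039e+11 * 2.4 * 1.602e-13 / (4*pi*2.4^2)
psi = 0.0013300 W/m^2

0.0013300


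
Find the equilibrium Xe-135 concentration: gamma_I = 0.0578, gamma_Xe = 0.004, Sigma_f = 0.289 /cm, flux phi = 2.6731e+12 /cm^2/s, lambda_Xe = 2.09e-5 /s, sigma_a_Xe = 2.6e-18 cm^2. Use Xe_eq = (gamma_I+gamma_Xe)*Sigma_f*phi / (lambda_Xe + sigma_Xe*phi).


Xe_eq = (gamma_I + gamma_Xe) * Sigma_f * phi / (lambda_Xe + sigma_Xe * phi)
Numerator = (0.0578 + 0.004) * 0.289 * 2.6731e+12 = 4.774210e+10
Denominator = 2.09e-5 + 2.6e-18 * 2.6731e+12 = 2.785006e-05
Xe_eq = 4.774210e+10 / 2.785006e-05 = 1.7143e+15 /cm^3

1.7143e+15


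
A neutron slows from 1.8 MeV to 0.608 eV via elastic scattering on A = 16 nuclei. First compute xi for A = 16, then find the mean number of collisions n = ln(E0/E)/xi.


xi = 1 + (A-1)^2/(2A)*ln((A-1)/(A+1)) = 0.1199467 (for A = 16)
n = ln(E0/E) / xi
n = ln(1.8e6 / 0.608) / 0.1199467
n = ln(2.960526e+06) / 0.1199467 = 124.23

124.23


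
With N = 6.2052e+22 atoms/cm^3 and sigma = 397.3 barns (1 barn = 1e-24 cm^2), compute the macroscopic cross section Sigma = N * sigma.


Sigma = N * sigma_barns * 1e-24
Sigma = 6.2052e+22 * 397.3 * 1e-24
Sigma = 24.653 /cm

24.653


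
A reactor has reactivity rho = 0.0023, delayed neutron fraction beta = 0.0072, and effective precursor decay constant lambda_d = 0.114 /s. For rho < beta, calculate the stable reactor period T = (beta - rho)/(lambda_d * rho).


T = (beta - rho) / (lambda_d * rho)
T = (0.0072 - 0.0023) / (0.114 * 0.0023)
T = 18.688 s

18.688


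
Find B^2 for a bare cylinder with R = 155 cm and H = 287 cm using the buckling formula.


B^2 = (2.405/R)^2 + (pi/H)^2
B^2 = (2.405/155)^2 + (pi/287)^2
B^2 = 3.6057e-04 /cm^2

3.6057e-04


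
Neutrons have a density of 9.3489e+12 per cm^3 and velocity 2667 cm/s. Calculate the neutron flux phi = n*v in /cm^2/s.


phi = n * v
phi = 9.3489e+12 * 2667
phi = 2.4934e+16 /cm^2/s

2.4934e+16


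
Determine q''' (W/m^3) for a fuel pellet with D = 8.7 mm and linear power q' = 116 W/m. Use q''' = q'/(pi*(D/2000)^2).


r = D / 2 / 1000 = 8.7 / 2 / 1000 = 0.00435 m
q''' = q' / (pi * r^2)
q''' = 116 / (pi * 0.00435^2)
q''' = 1.9513e+06 W/m^3

1.9513e+06


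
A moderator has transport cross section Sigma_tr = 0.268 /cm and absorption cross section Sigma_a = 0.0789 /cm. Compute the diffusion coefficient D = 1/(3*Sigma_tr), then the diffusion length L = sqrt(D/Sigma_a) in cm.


D = 1 / (3 * Sigma_tr) = 1 / (3 * 0.268) = 1.243781 cm
L = sqrt(D / Sigma_a)
L = sqrt(1.243781 / 0.0789)
L = 3.9704 cm

3.9704


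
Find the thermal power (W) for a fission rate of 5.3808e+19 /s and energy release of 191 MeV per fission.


P = fission_rate * E_MeV * 1.602e-13
P = 5.3808e+19 * 191 * 1.602e-13
P = 1.6464e+09 W

1.6464e+09


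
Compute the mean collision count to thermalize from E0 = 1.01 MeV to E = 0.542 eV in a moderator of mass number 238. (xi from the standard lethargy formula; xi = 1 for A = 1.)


xi = 1 + (A-1)^2/(2A)*ln((A-1)/(A+1)) = 0.008379872 (for A = 238)
n = ln(E0/E) / xi
n = ln(1.01e6 / 0.542) / 0.008379872
n = ln(1.863469e+06) / 0.008379872 = 1722.9

1722.9


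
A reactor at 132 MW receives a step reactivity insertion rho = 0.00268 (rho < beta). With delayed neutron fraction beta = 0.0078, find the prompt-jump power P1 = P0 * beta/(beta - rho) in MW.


P1/P0 = beta / (beta - rho)
P1/P0 = 0.0078 / (0.0078 - 0.00268) = 1.523438
P1 = 132 * 1.523438 = 201.09 MW

201.09


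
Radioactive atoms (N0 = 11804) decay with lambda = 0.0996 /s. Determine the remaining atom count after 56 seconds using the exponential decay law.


N = N0 * exp(-lambda * t)
N = 11804 * exp(-0.0996 * 56)
N = 44.638

44.638


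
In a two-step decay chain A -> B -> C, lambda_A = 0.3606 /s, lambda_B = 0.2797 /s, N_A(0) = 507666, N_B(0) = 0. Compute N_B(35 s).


N_B(t) = lambda_A * N_A0 / (lambda_B - lambda_A) * [exp(-lambda_A*t) - exp(-lambda_B*t)]
exp(-0.3606*35) = 3.301941e-06; exp(-0.2797*35) = 5.603691e-05
N_B = 0.3606 * 507666 / (0.2797 - 0.3606) * (3.301941e-06 - 5.603691e-05)
N_B = 119.33

119.33


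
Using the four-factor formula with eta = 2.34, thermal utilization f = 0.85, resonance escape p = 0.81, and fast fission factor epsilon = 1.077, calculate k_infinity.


k_inf = eta * f * p * epsilon
k_inf = 2.34 * 0.85 * 0.81 * 1.077
k_inf = 1.7351

1.7351


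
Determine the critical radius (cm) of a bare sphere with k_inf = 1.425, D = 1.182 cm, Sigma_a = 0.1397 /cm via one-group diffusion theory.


L^2 = D / Sigma_a = 1.182 / 0.1397 = 8.460988 cm^2
B_m^2 = (k_inf - 1) / L^2 = (1.425 - 1) / 8.460988 = 0.05023054 /cm^2
For a bare sphere: B_g = pi/R, so R_c = pi / sqrt(B_m^2)
R_c = pi / sqrt(0.05023054) = 14.017 cm

14.017


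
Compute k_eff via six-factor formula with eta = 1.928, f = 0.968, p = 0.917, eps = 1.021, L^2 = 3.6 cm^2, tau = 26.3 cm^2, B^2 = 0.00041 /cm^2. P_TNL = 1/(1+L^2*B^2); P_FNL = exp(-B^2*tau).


k_inf = eta*f*p*eps = 1.928*0.968*0.917*1.021 = 1.747340
P_TNL = 1/(1 + L^2*B^2) = 1/(1 + 3.6*0.00041) = 0.9985262
P_FNL = exp(-B^2*tau) = exp(-0.00041*26.3) = 0.9892749
k_eff = k_inf * P_TNL * P_FNL = 1.747340 * 0.9985262 * 0.9892749
k_eff = 1.7261

1.7261


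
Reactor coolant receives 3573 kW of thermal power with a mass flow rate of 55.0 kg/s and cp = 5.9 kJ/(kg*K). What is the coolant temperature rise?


dT = Q / (m_dot * cp)
dT = 3573 / (55.0 * 5.9)
dT = 11.011 C

11.011


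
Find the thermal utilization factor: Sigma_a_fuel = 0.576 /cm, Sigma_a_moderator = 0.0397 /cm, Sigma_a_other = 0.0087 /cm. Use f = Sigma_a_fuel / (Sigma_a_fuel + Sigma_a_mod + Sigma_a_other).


f = Sigma_a_fuel / (Sigma_a_fuel + Sigma_a_mod + Sigma_a_other)
f = 0.576 / (0.576 + 0.0397 + 0.0087)
f = 0.92249

0.92249


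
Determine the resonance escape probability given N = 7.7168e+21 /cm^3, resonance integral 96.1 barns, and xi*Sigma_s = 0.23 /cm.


p = exp(-N * I * 1e-24 / (xi*Sigma_s))
p = exp(-7.7168e+21 * 96.1 * 1e-24 / 0.23)
p = 0.039784

0.039784


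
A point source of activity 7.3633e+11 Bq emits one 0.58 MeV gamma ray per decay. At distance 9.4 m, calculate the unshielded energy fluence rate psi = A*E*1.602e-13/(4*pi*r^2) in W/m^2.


psi = A * E * 1.602e-13 / (4*pi*r^2)
psi = 7.3633e+11 * 0.58 * 1.602e-13 / (4*pi*9.4^2)
psi = 6.1617e-05 W/m^2

6.1617e-05


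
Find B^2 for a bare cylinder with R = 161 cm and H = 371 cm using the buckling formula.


B^2 = (2.405/R)^2 + (pi/H)^2
B^2 = (2.405/161)^2 + (pi/371)^2
B^2 = 2.9485e-04 /cm^2

2.9485e-04


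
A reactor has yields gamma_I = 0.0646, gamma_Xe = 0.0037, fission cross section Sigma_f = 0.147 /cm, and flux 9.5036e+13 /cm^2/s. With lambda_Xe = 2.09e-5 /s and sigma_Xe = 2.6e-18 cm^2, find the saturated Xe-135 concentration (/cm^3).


Xe_eq = (gamma_I + gamma_Xe) * Sigma_f * phi / (lambda_Xe + sigma_Xe * phi)
Numerator = (0.0646 + 0.0037) * 0.147 * 9.5036e+13 = 9.541709e+11
Denominator = 2.09e-5 + 2.6e-18 * 9.5036e+13 = 2.679936e-04
Xe_eq = 9.541709e+11 / 2.679936e-04 = 3.5604e+15 /cm^3

3.5604e+15


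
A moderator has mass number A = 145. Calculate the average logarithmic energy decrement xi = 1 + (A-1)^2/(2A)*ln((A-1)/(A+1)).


xi = 1 + (A-1)^2/(2A) * ln((A-1)/(A+1))
xi = 1 + (145-1)^2/(2*145) * ln((145-1)/(145 +1))
xi = 0.013730

0.013730


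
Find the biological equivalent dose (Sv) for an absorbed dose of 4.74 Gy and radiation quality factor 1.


H = D * Q
H = 4.74 * 1
H = 4.7400 Sv

4.7400


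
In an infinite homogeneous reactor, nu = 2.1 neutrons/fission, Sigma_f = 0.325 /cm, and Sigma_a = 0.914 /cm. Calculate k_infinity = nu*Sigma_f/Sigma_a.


k_inf = nu * Sigma_f / Sigma_a
k_inf = 2.1 * 0.325 / 0.914
k_inf = 0.74672

0.74672


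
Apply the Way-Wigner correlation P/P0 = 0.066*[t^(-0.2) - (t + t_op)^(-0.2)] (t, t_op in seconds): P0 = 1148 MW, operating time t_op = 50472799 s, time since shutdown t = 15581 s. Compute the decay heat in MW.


P/P0 = 0.066 * [t^(-0.2) - (t + t_op)^(-0.2)]
P/P0 = 0.066 * [15581^(-0.2) - (15581 + 50472799)^(-0.2)]
P/P0 = 0.066 * [0.1450377 - 0.02879796] = 0.007671823
P = 1148 * 0.007671823 = 8.8073 MW

8.8073


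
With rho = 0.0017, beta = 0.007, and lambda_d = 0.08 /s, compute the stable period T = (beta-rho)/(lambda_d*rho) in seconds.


T = (beta - rho) / (lambda_d * rho)
T = (0.007 - 0.0017) / (0.08 * 0.0017)
T = 38.971 s

38.971


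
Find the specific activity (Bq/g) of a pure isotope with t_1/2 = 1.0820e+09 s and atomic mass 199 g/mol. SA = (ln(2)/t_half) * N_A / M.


lambda = ln(2) / t_half = ln(2) / 1.0820e+09 = 6.406166e-10 /s
SA = lambda * N_A / M
SA = 6.406166e-10 * 6.022e23 / 199
SA = 1.9386e+12 Bq/g

1.9386e+12


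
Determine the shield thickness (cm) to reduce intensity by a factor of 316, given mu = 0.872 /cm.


x = ln(factor) / mu
x = ln(316) / 0.872
x = 6.6006 cm

6.6006


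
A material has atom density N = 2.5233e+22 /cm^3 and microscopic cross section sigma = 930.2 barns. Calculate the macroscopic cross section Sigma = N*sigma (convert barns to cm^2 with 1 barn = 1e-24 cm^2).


Sigma = N * sigma_barns * 1e-24
Sigma = 2.5233e+22 * 930.2 * 1e-24
Sigma = 23.472 /cm

23.472


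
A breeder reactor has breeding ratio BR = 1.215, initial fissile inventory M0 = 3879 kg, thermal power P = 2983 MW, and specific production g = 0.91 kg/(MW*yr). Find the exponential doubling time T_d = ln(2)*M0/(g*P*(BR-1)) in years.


Breeding gain G = BR - 1 = 1.215 - 1 = 0.215
Fissile production rate = g * P * G = 0.91 * 2983 * 0.215 = 583.62395 kg/yr
T_d = ln(2) * M0 / (g * P * G)
T_d = ln(2) * 3879 / 583.62395 = 4.6069 yr

4.6069


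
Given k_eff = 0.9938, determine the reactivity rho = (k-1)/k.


rho = (k_eff - 1) / k_eff
rho = (0.9938 - 1) / 0.9938
rho = -0.0062387

-0.0062387


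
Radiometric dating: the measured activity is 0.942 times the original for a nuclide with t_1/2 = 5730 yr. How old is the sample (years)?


lambda = ln(2) / t_half = ln(2) / 5730 = 1.209681e-04 /yr
t = -ln(A/A0) / lambda
t = -ln(0.942) / 1.209681e-04
t = 493.93 yr

493.93


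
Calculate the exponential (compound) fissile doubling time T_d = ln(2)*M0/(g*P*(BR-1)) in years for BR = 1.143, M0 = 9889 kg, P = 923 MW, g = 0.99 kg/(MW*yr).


Breeding gain G = BR - 1 = 1.143 - 1 = 0.143
Fissile production rate = g * P * G = 0.99 * 923 * 0.143 = 130.66911 kg/yr
T_d = ln(2) * M0 / (g * P * G)
T_d = ln(2) * 9889 / 130.66911 = 52.457 yr

52.457


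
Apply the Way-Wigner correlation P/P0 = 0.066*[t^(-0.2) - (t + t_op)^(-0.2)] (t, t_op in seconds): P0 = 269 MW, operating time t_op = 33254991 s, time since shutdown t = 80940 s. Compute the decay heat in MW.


P/P0 = 0.066 * [t^(-0.2) - (t + t_op)^(-0.2)]
P/P0 = 0.066 * [80940^(-0.2) - (80940 + 33254991)^(-0.2)]
P/P0 = 0.066 * [0.1043199 - 0.03129086] = 0.004819917
P = 269 * 0.004819917 = 1.2966 MW

1.2966


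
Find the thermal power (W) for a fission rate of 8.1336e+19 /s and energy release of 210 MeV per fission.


P = fission_rate * E_MeV * 1.602e-13
P = 8.1336e+19 * 210 * 1.602e-13
P = 2.7363e+09 W

2.7363e+09


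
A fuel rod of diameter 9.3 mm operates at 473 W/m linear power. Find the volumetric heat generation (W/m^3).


r = D / 2 / 1000 = 9.3 / 2 / 1000 = 0.00465 m
q''' = q' / (pi * r^2)
q''' = 473 / (pi * 0.00465^2)
q''' = 6.9631e+06 W/m^3

6.9631e+06


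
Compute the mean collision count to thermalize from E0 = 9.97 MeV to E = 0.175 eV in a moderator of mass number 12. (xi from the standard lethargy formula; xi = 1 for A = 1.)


xi = 1 + (A-1)^2/(2A)*ln((A-1)/(A+1)) = 0.1577690 (for A = 12)
n = ln(E0/E) / xi
n = ln(9.97e6 / 0.175) / 0.1577690
n = ln(5.697143e+07) / 0.1577690 = 113.19

113.19


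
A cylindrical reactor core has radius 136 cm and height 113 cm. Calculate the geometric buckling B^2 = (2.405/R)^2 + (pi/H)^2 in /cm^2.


B^2 = (2.405/R)^2 + (pi/H)^2
B^2 = (2.405/136)^2 + (pi/113)^2
B^2 = 0.0010857 /cm^2

0.0010857


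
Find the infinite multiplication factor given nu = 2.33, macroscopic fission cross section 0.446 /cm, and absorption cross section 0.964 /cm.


k_inf = nu * Sigma_f / Sigma_a
k_inf = 2.33 * 0.446 / 0.964
k_inf = 1.0780

1.0780


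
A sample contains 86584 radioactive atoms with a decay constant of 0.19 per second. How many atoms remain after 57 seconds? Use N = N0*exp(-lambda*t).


N = N0 * exp(-lambda * t)
N = 86584 * exp(-0.19 * 57)
N = 1.7141

1.7141


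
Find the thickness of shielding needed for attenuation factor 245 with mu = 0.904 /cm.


x = ln(factor) / mu
x = ln(245) / 0.904
x = 6.0855 cm

6.0855


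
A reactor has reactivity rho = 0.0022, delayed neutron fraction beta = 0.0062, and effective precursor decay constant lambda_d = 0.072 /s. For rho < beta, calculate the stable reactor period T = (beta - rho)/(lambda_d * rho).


T = (beta - rho) / (lambda_d * rho)
T = (0.0062 - 0.0022) / (0.072 * 0.0022)
T = 25.253 s

25.253


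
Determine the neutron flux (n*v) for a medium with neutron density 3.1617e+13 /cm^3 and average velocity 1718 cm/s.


phi = n * v
phi = 3.1617e+13 * 1718
phi = 5.4318e+16 /cm^2/s

5.4318e+16


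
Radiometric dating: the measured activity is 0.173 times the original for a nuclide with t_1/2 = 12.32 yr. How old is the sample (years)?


lambda = ln(2) / t_half = ln(2) / 12.32 = 0.05626195 /yr
t = -ln(A/A0) / lambda
t = -ln(0.173) / 0.05626195
t = 31.184 yr

31.184


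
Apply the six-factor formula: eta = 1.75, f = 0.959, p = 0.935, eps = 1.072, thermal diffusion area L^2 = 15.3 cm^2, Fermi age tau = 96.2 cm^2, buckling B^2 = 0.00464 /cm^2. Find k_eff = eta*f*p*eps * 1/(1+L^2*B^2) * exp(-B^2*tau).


k_inf = eta*f*p*eps = 1.75*0.959*0.935*1.072 = 1.682144
P_TNL = 1/(1 + L^2*B^2) = 1/(1 + 15.3*0.00464) = 0.9337138
P_FNL = exp(-B^2*tau) = exp(-0.00464*96.2) = 0.6399482
k_eff = k_inf * P_TNL * P_FNL = 1.682144 * 0.9337138 * 0.6399482
k_eff = 1.0051

1.0051


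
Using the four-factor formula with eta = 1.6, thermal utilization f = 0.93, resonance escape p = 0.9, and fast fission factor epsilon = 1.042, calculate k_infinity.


k_inf = eta * f * p * epsilon
k_inf = 1.6 * 0.93 * 0.9 * 1.042
k_inf = 1.3954

1.3954


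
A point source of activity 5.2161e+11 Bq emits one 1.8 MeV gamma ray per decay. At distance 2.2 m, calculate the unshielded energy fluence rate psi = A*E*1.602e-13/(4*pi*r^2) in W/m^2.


psi = A * E * 1.602e-13 / (4*pi*r^2)
psi = 5.2161e+11 * 1.8 * 1.602e-13 / (4*pi*2.2^2)
psi = 0.0024730 W/m^2

0.0024730


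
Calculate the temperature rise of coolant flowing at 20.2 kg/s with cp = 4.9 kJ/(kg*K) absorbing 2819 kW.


dT = Q / (m_dot * cp)
dT = 2819 / (20.2 * 4.9)
dT = 28.481 C

28.481


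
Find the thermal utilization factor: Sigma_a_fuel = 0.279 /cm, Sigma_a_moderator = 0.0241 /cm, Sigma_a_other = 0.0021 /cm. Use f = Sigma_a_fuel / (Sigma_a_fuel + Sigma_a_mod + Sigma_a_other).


f = Sigma_a_fuel / (Sigma_a_fuel + Sigma_a_mod + Sigma_a_other)
f = 0.279 / (0.279 + 0.0241 + 0.0021)
f = 0.91415

0.91415


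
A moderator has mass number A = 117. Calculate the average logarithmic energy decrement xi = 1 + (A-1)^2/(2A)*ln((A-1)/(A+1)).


xi = 1 + (A-1)^2/(2A) * ln((A-1)/(A+1))
xi = 1 + (117-1)^2/(2*117) * ln((117-1)/(117 +1))
xi = 0.016997

0.016997


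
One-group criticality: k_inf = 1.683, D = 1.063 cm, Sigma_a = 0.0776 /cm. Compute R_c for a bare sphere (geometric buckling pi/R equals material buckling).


L^2 = D / Sigma_a = 1.063 / 0.0776 = 13.69845 cm^2
B_m^2 = (k_inf - 1) / L^2 = (1.683 - 1) / 13.69845 = 0.04985966 /cm^2
For a bare sphere: B_g = pi/R, so R_c = pi / sqrt(B_m^2)
R_c = pi / sqrt(0.04985966) = 14.069 cm

14.069


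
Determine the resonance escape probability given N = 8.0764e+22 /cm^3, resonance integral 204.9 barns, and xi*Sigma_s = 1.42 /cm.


p = exp(-N * I * 1e-24 / (xi*Sigma_s))
p = exp(-8.0764e+22 * 204.9 * 1e-24 / 1.42)
p = 8.6851e-06

8.6851e-06


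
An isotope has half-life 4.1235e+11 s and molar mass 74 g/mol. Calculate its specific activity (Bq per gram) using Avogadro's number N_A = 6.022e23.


lambda = ln(2) / t_half = ln(2) / 4.1235e+11 = 1.680968e-12 /s
SA = lambda * N_A / M
SA = 1.680968e-12 * 6.022e23 / 74
SA = 1.3679e+10 Bq/g

1.3679e+10


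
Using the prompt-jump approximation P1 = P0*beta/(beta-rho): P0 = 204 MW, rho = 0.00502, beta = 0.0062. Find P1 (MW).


P1/P0 = beta / (beta - rho)
P1/P0 = 0.0062 / (0.0062 - 0.00502) = 5.254237
P1 = 204 * 5.254237 = 1071.9 MW

1071.9


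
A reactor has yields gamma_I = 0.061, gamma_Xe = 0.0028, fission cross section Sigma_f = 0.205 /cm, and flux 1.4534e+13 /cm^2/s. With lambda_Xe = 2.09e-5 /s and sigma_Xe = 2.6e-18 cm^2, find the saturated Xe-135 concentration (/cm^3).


Xe_eq = (gamma_I + gamma_Xe) * Sigma_f * phi / (lambda_Xe + sigma_Xe * phi)
Numerator = (0.061 + 0.0028) * 0.205 * 1.4534e+13 = 1.900902e+11
Denominator = 2.09e-5 + 2.6e-18 * 1.4534e+13 = 5.868840e-05
Xe_eq = 1.900902e+11 / 5.868840e-05 = 3.2390e+15 /cm^3

3.2390e+15


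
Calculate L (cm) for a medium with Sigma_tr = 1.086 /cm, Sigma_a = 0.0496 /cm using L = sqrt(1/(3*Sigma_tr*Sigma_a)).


D = 1 / (3 * Sigma_tr) = 1 / (3 * 1.086) = 0.3069368 cm
L = sqrt(D / Sigma_a)
L = sqrt(0.3069368 / 0.0496)
L = 2.4876 cm

2.4876


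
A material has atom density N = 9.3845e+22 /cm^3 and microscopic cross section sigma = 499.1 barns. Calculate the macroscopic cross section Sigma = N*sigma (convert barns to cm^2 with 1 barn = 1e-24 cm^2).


Sigma = N * sigma_barns * 1e-24
Sigma = 9.3845e+22 * 499.1 * 1e-24
Sigma = 46.838 /cm

46.838


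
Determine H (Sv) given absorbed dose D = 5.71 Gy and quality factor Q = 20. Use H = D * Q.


H = D * Q
H = 5.71 * 20
H = 114.20 Sv

114.20


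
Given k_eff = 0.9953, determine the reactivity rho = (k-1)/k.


rho = (k_eff - 1) / k_eff
rho = (0.9953 - 1) / 0.9953
rho = -0.0047222

-0.0047222


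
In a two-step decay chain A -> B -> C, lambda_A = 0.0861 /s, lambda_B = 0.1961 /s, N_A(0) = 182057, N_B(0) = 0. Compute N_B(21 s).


N_B(t) = lambda_A * N_A0 / (lambda_B - lambda_A) * [exp(-lambda_A*t) - exp(-lambda_B*t)]
exp(-0.0861*21) = 0.1639654; exp(-0.1961*21) = 0.01627541
N_B = 0.0861 * 182057 / (0.1961 - 0.0861) * (0.1639654 - 0.01627541)
N_B = 21046

21046


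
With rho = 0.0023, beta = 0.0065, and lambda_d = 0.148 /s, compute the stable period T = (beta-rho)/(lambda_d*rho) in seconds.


T = (beta - rho) / (lambda_d * rho)
T = (0.0065 - 0.0023) / (0.148 * 0.0023)
T = 12.338 s

12.338


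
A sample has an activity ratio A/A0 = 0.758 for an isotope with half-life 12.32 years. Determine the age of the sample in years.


lambda = ln(2) / t_half = ln(2) / 12.32 = 0.05626195 /yr
t = -ln(A/A0) / lambda
t = -ln(0.758) / 0.05626195
t = 4.9247 yr

4.9247


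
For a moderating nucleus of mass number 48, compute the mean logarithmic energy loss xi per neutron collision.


xi = 1 + (A-1)^2/(2A) * ln((A-1)/(A+1))
xi = 1 + (48-1)^2/(2*48) * ln((48-1)/(48 +1))
xi = 0.041094

0.041094


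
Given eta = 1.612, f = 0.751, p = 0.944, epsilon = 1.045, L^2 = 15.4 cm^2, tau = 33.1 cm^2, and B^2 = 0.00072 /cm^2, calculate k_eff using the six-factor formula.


k_inf = eta*f*p*eps = 1.612*0.751*0.944*1.045 = 1.194245
P_TNL = 1/(1 + L^2*B^2) = 1/(1 + 15.4*0.00072) = 0.9890336
P_FNL = exp(-B^2*tau) = exp(-0.00072*33.1) = 0.9764497
k_eff = k_inf * P_TNL * P_FNL = 1.194245 * 0.9890336 * 0.9764497
k_eff = 1.1533

1.1533


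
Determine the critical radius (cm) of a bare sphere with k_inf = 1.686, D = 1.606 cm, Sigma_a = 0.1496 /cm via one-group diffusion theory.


L^2 = D / Sigma_a = 1.606 / 0.1496 = 10.73529 cm^2
B_m^2 = (k_inf - 1) / L^2 = (1.686 - 1) / 10.73529 = 0.06390139 /cm^2
For a bare sphere: B_g = pi/R, so R_c = pi / sqrt(B_m^2)
R_c = pi / sqrt(0.06390139) = 12.428 cm

12.428


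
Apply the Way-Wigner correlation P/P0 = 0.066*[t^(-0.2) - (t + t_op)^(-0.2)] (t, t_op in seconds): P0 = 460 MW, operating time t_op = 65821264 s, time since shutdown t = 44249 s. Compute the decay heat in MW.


P/P0 = 0.066 * [t^(-0.2) - (t + t_op)^(-0.2)]
P/P0 = 0.066 * [44249^(-0.2) - (44249 + 65821264)^(-0.2)]
P/P0 = 0.066 * [0.1177116 - 0.02730665] = 0.005966727
P = 460 * 0.005966727 = 2.7447 MW

2.7447


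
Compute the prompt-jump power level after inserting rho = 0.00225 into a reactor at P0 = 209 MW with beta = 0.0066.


P1/P0 = beta / (beta - rho)
P1/P0 = 0.0066 / (0.0066 - 0.00225) = 1.517241
P1 = 209 * 1.517241 = 317.10 MW

317.10


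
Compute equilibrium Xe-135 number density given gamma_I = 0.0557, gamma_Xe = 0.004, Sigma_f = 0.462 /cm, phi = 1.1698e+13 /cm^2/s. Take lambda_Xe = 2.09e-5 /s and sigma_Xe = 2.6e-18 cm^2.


Xe_eq = (gamma_I + gamma_Xe) * Sigma_f * phi / (lambda_Xe + sigma_Xe * phi)
Numerator = (0.0557 + 0.004) * 0.462 * 1.1698e+13 = 3.226472e+11
Denominator = 2.09e-5 + 2.6e-18 * 1.1698e+13 = 5.131480e-05
Xe_eq = 3.226472e+11 / 5.131480e-05 = 6.2876e+15 /cm^3

6.2876e+15


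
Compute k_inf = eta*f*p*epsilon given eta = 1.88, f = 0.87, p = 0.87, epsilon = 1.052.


k_inf = eta * f * p * epsilon
k_inf = 1.88 * 0.87 * 0.87 * 1.052
k_inf = 1.4970

1.4970


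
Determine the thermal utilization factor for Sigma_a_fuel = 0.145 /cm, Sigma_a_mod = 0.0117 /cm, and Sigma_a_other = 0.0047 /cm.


f = Sigma_a_fuel / (Sigma_a_fuel + Sigma_a_mod + Sigma_a_other)
f = 0.145 / (0.145 + 0.0117 + 0.0047)
f = 0.89839

0.89839


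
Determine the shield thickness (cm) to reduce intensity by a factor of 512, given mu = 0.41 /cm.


x = ln(factor) / mu
x = ln(512) / 0.41
x = 15.215 cm

15.215


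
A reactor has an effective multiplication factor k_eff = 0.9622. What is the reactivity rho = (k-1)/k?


rho = (k_eff - 1) / k_eff
rho = (0.9622 - 1) / 0.9622
rho = -0.039285

-0.039285


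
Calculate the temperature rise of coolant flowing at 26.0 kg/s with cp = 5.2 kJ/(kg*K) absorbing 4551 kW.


dT = Q / (m_dot * cp)
dT = 4551 / (26.0 * 5.2)
dT = 33.661 C

33.661


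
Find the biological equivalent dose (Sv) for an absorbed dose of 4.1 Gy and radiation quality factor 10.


H = D * Q
H = 4.1 * 10
H = 41.000 Sv

41.000


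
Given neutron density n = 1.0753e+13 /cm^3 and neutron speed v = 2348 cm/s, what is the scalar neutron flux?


phi = n * v
phi = 1.0753e+13 * 2348
phi = 2.5248e+16 /cm^2/s

2.5248e+16


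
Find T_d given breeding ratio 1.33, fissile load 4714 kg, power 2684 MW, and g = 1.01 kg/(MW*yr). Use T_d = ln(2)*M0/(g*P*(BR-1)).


Breeding gain G = BR - 1 = 1.33 - 1 = 0.33
Fissile production rate = g * P * G = 1.01 * 2684 * 0.33 = 894.5772 kg/yr
T_d = ln(2) * M0 / (g * P * G)
T_d = ln(2) * 4714 / 894.5772 = 3.6526 yr

3.6526


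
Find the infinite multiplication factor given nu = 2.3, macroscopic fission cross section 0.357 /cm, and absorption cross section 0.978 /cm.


k_inf = nu * Sigma_f / Sigma_a
k_inf = 2.3 * 0.357 / 0.978
k_inf = 0.83957

0.83957


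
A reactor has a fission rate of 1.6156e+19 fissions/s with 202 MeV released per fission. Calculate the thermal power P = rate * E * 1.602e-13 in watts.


P = fission_rate * E_MeV * 1.602e-13
P = 1.6156e+19 * 202 * 1.602e-13
P = 5.2281e+08 W

5.2281e+08


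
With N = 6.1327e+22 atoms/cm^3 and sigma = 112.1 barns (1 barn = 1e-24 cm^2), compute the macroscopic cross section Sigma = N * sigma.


Sigma = N * sigma_barns * 1e-24
Sigma = 6.1327e+22 * 112.1 * 1e-24
Sigma = 6.8748 /cm

6.8748


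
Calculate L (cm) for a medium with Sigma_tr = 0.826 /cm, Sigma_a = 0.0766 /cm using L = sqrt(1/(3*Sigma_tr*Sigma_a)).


D = 1 / (3 * Sigma_tr) = 1 / (3 * 0.826) = 0.4035513 cm
L = sqrt(D / Sigma_a)
L = sqrt(0.4035513 / 0.0766)
L = 2.2953 cm

2.2953


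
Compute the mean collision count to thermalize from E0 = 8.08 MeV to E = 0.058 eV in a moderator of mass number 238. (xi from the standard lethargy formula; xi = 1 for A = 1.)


xi = 1 + (A-1)^2/(2A)*ln((A-1)/(A+1)) = 0.008379872 (for A = 238)
n = ln(E0/E) / xi
n = ln(8.08e6 / 0.058) / 0.008379872
n = ln(1.393103e+08) / 0.008379872 = 2237.8

2237.8


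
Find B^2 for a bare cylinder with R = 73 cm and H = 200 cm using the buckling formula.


B^2 = (2.405/R)^2 + (pi/H)^2
B^2 = (2.405/73)^2 + (pi/200)^2
B^2 = 0.0013321 /cm^2

0.0013321


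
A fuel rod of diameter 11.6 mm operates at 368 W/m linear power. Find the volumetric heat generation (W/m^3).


r = D / 2 / 1000 = 11.6 / 2 / 1000 = 0.0058 m
q''' = q' / (pi * r^2)
q''' = 368 / (pi * 0.0058^2)
q''' = 3.4821e+06 W/m^3

3.4821e+06


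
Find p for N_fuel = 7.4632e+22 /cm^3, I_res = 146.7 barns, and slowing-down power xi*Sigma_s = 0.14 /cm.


p = exp(-N * I * 1e-24 / (xi*Sigma_s))
p = exp(-7.4632e+22 * 146.7 * 1e-24 / 0.14)
p = 1.0879e-34

1.0879e-34


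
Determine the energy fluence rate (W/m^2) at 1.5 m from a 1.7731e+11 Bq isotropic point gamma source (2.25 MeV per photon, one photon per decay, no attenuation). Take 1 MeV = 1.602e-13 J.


psi = A * E * 1.602e-13 / (4*pi*r^2)
psi = 1.7731e+11 * 2.25 * 1.602e-13 / (4*pi*1.5^2)
psi = 0.0022604 W/m^2

0.0022604


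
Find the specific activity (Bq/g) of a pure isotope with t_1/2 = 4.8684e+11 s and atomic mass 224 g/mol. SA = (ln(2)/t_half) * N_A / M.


lambda = ln(2) / t_half = ln(2) / 4.8684e+11 = 1.423768e-12 /s
SA = lambda * N_A / M
SA = 1.423768e-12 * 6.022e23 / 224
SA = 3.8276e+09 Bq/g

3.8276e+09
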